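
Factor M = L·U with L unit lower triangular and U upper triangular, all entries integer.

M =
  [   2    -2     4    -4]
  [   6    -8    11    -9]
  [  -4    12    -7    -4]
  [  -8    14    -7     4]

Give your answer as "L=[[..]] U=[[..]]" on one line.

  r1 -= 3·r0 → [0,-2,-1,3]
  r2 -= -2·r0 → [0,8,1,-12]
  r3 -= -4·r0 → [0,6,9,-12]
  r2 -= -4·r1 → [0,0,-3,0]
  r3 -= -3·r1 → [0,0,6,-3]
  r3 -= -2·r2 → [0,0,0,-3]

L=[[1,0,0,0],[3,1,0,0],[-2,-4,1,0],[-4,-3,-2,1]] U=[[2,-2,4,-4],[0,-2,-1,3],[0,0,-3,0],[0,0,0,-3]]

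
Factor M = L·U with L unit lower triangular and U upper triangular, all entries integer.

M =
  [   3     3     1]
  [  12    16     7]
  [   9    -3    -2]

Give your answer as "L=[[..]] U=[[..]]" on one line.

L=[[1,0,0],[4,1,0],[3,-3,1]] U=[[3,3,1],[0,4,3],[0,0,4]]

  R1 -= 4·R0 → [0,4,3]
  R2 -= 3·R0 → [0,-12,-5]
  R2 -= -3·R1 → [0,0,4]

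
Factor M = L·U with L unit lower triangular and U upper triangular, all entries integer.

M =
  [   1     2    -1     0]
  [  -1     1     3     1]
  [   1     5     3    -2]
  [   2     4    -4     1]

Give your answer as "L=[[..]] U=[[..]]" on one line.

L=[[1,0,0,0],[-1,1,0,0],[1,1,1,0],[2,0,-1,1]] U=[[1,2,-1,0],[0,3,2,1],[0,0,2,-3],[0,0,0,-2]]

  R1 -= -1·R0 → [0,3,2,1]
  R2 -= 1·R0 → [0,3,4,-2]
  R3 -= 2·R0 → [0,0,-2,1]
  R2 -= 1·R1 → [0,0,2,-3]
  R3 -= 0·R1 → [0,0,-2,1]
  R3 -= -1·R2 → [0,0,0,-2]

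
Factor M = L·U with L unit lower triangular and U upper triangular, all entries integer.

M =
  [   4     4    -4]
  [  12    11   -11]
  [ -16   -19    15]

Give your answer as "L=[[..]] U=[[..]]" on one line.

L=[[1,0,0],[3,1,0],[-4,3,1]] U=[[4,4,-4],[0,-1,1],[0,0,-4]]

  R1 -= 3·R0 → [0,-1,1]
  R2 -= -4·R0 → [0,-3,-1]
  R2 -= 3·R1 → [0,0,-4]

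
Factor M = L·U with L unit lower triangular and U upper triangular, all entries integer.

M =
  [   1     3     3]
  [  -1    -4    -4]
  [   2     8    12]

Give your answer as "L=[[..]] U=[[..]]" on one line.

L=[[1,0,0],[-1,1,0],[2,-2,1]] U=[[1,3,3],[0,-1,-1],[0,0,4]]

  row1 -= -1·row0 → [0,-1,-1]
  row2 -= 2·row0 → [0,2,6]
  row2 -= -2·row1 → [0,0,4]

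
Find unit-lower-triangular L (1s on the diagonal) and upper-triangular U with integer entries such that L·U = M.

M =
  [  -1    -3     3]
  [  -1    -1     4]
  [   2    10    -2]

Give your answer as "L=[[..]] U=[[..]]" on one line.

  r1 -= 1·r0 → [0,2,1]
  r2 -= -2·r0 → [0,4,4]
  r2 -= 2·r1 → [0,0,2]

L=[[1,0,0],[1,1,0],[-2,2,1]] U=[[-1,-3,3],[0,2,1],[0,0,2]]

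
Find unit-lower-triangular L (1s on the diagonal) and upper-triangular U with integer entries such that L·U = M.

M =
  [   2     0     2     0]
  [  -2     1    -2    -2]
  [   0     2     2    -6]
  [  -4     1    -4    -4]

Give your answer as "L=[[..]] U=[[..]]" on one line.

L=[[1,0,0,0],[-1,1,0,0],[0,2,1,0],[-2,1,0,1]] U=[[2,0,2,0],[0,1,0,-2],[0,0,2,-2],[0,0,0,-2]]

  R1 -= -1·R0 → [0,1,0,-2]
  R2 -= 0·R0 → [0,2,2,-6]
  R3 -= -2·R0 → [0,1,0,-4]
  R2 -= 2·R1 → [0,0,2,-2]
  R3 -= 1·R1 → [0,0,0,-2]
  R3 -= 0·R2 → [0,0,0,-2]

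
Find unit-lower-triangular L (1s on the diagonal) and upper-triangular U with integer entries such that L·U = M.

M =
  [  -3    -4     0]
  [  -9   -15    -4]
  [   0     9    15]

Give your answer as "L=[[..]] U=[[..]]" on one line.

  R1 -= 3·R0 → [0,-3,-4]
  R2 -= 0·R0 → [0,9,15]
  R2 -= -3·R1 → [0,0,3]

L=[[1,0,0],[3,1,0],[0,-3,1]] U=[[-3,-4,0],[0,-3,-4],[0,0,3]]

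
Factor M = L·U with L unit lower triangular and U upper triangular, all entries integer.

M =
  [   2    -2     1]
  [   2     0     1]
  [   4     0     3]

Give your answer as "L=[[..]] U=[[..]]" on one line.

  R1 -= 1·R0 → [0,2,0]
  R2 -= 2·R0 → [0,4,1]
  R2 -= 2·R1 → [0,0,1]

L=[[1,0,0],[1,1,0],[2,2,1]] U=[[2,-2,1],[0,2,0],[0,0,1]]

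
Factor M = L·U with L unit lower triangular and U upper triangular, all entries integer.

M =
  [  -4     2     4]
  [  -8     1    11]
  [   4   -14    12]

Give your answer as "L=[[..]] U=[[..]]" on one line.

  r1 -= 2·r0 → [0,-3,3]
  r2 -= -1·r0 → [0,-12,16]
  r2 -= 4·r1 → [0,0,4]

L=[[1,0,0],[2,1,0],[-1,4,1]] U=[[-4,2,4],[0,-3,3],[0,0,4]]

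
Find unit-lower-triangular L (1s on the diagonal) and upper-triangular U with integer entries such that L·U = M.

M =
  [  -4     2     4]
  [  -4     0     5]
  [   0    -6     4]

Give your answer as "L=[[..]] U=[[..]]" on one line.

L=[[1,0,0],[1,1,0],[0,3,1]] U=[[-4,2,4],[0,-2,1],[0,0,1]]

  R1 -= 1·R0 → [0,-2,1]
  R2 -= 0·R0 → [0,-6,4]
  R2 -= 3·R1 → [0,0,1]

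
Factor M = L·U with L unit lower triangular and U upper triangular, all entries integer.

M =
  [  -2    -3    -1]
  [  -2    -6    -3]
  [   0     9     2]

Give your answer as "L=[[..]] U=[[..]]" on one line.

L=[[1,0,0],[1,1,0],[0,-3,1]] U=[[-2,-3,-1],[0,-3,-2],[0,0,-4]]

  row1 -= 1·row0 → [0,-3,-2]
  row2 -= 0·row0 → [0,9,2]
  row2 -= -3·row1 → [0,0,-4]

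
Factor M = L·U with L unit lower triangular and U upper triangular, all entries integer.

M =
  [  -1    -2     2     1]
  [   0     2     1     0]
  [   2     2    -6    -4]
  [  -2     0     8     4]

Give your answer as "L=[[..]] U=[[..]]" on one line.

L=[[1,0,0,0],[0,1,0,0],[-2,-1,1,0],[2,2,-2,1]] U=[[-1,-2,2,1],[0,2,1,0],[0,0,-1,-2],[0,0,0,-2]]

  R1 -= 0·R0 → [0,2,1,0]
  R2 -= -2·R0 → [0,-2,-2,-2]
  R3 -= 2·R0 → [0,4,4,2]
  R2 -= -1·R1 → [0,0,-1,-2]
  R3 -= 2·R1 → [0,0,2,2]
  R3 -= -2·R2 → [0,0,0,-2]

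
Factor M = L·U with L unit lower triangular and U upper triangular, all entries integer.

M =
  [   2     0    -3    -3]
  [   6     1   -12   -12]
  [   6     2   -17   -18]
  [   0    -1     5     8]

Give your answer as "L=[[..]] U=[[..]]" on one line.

L=[[1,0,0,0],[3,1,0,0],[3,2,1,0],[0,-1,-1,1]] U=[[2,0,-3,-3],[0,1,-3,-3],[0,0,-2,-3],[0,0,0,2]]

  r1 -= 3·r0 → [0,1,-3,-3]
  r2 -= 3·r0 → [0,2,-8,-9]
  r3 -= 0·r0 → [0,-1,5,8]
  r2 -= 2·r1 → [0,0,-2,-3]
  r3 -= -1·r1 → [0,0,2,5]
  r3 -= -1·r2 → [0,0,0,2]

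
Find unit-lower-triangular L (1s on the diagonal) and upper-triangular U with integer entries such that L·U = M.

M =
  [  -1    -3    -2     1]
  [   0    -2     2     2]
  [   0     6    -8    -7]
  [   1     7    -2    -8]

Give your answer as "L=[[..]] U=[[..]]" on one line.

  r1 -= 0·r0 → [0,-2,2,2]
  r2 -= 0·r0 → [0,6,-8,-7]
  r3 -= -1·r0 → [0,4,-4,-7]
  r2 -= -3·r1 → [0,0,-2,-1]
  r3 -= -2·r1 → [0,0,0,-3]
  r3 -= 0·r2 → [0,0,0,-3]

L=[[1,0,0,0],[0,1,0,0],[0,-3,1,0],[-1,-2,0,1]] U=[[-1,-3,-2,1],[0,-2,2,2],[0,0,-2,-1],[0,0,0,-3]]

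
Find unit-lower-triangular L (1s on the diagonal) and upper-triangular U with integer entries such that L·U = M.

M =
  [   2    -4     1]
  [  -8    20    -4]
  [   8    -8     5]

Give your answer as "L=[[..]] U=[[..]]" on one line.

L=[[1,0,0],[-4,1,0],[4,2,1]] U=[[2,-4,1],[0,4,0],[0,0,1]]

  row1 -= -4·row0 → [0,4,0]
  row2 -= 4·row0 → [0,8,1]
  row2 -= 2·row1 → [0,0,1]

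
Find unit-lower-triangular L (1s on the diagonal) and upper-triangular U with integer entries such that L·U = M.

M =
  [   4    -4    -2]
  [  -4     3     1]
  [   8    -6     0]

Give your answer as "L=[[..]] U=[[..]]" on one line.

  r1 -= -1·r0 → [0,-1,-1]
  r2 -= 2·r0 → [0,2,4]
  r2 -= -2·r1 → [0,0,2]

L=[[1,0,0],[-1,1,0],[2,-2,1]] U=[[4,-4,-2],[0,-1,-1],[0,0,2]]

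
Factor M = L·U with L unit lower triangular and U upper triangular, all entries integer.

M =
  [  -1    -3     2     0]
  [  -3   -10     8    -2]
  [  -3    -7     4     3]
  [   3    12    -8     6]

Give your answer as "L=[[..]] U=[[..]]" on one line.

  row1 -= 3·row0 → [0,-1,2,-2]
  row2 -= 3·row0 → [0,2,-2,3]
  row3 -= -3·row0 → [0,3,-2,6]
  row2 -= -2·row1 → [0,0,2,-1]
  row3 -= -3·row1 → [0,0,4,0]
  row3 -= 2·row2 → [0,0,0,2]

L=[[1,0,0,0],[3,1,0,0],[3,-2,1,0],[-3,-3,2,1]] U=[[-1,-3,2,0],[0,-1,2,-2],[0,0,2,-1],[0,0,0,2]]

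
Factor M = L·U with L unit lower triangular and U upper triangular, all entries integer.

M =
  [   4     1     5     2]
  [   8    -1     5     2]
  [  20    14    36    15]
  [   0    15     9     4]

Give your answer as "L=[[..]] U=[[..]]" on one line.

  row1 -= 2·row0 → [0,-3,-5,-2]
  row2 -= 5·row0 → [0,9,11,5]
  row3 -= 0·row0 → [0,15,9,4]
  row2 -= -3·row1 → [0,0,-4,-1]
  row3 -= -5·row1 → [0,0,-16,-6]
  row3 -= 4·row2 → [0,0,0,-2]

L=[[1,0,0,0],[2,1,0,0],[5,-3,1,0],[0,-5,4,1]] U=[[4,1,5,2],[0,-3,-5,-2],[0,0,-4,-1],[0,0,0,-2]]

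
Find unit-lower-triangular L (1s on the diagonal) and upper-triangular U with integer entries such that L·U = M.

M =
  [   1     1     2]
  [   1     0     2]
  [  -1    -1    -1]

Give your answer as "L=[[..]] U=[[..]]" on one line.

L=[[1,0,0],[1,1,0],[-1,0,1]] U=[[1,1,2],[0,-1,0],[0,0,1]]

  r1 -= 1·r0 → [0,-1,0]
  r2 -= -1·r0 → [0,0,1]
  r2 -= 0·r1 → [0,0,1]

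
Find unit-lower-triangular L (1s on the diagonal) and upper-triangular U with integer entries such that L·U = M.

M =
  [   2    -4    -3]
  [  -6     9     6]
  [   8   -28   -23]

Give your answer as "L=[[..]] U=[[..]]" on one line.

  r1 -= -3·r0 → [0,-3,-3]
  r2 -= 4·r0 → [0,-12,-11]
  r2 -= 4·r1 → [0,0,1]

L=[[1,0,0],[-3,1,0],[4,4,1]] U=[[2,-4,-3],[0,-3,-3],[0,0,1]]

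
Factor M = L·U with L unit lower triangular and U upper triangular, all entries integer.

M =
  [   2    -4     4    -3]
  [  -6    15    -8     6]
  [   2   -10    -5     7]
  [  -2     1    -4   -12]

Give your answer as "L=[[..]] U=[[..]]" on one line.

  row1 -= -3·row0 → [0,3,4,-3]
  row2 -= 1·row0 → [0,-6,-9,10]
  row3 -= -1·row0 → [0,-3,0,-15]
  row2 -= -2·row1 → [0,0,-1,4]
  row3 -= -1·row1 → [0,0,4,-18]
  row3 -= -4·row2 → [0,0,0,-2]

L=[[1,0,0,0],[-3,1,0,0],[1,-2,1,0],[-1,-1,-4,1]] U=[[2,-4,4,-3],[0,3,4,-3],[0,0,-1,4],[0,0,0,-2]]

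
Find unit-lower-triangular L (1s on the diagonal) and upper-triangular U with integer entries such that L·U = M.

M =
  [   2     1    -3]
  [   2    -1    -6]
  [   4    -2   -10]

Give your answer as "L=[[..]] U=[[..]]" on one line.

L=[[1,0,0],[1,1,0],[2,2,1]] U=[[2,1,-3],[0,-2,-3],[0,0,2]]

  row1 -= 1·row0 → [0,-2,-3]
  row2 -= 2·row0 → [0,-4,-4]
  row2 -= 2·row1 → [0,0,2]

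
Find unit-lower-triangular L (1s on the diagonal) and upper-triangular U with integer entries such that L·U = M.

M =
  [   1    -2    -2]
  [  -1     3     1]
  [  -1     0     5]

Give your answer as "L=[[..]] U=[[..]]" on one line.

  R1 -= -1·R0 → [0,1,-1]
  R2 -= -1·R0 → [0,-2,3]
  R2 -= -2·R1 → [0,0,1]

L=[[1,0,0],[-1,1,0],[-1,-2,1]] U=[[1,-2,-2],[0,1,-1],[0,0,1]]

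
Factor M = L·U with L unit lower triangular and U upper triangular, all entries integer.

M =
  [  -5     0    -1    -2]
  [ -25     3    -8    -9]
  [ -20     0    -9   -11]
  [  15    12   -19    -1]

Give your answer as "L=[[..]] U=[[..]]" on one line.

L=[[1,0,0,0],[5,1,0,0],[4,0,1,0],[-3,4,2,1]] U=[[-5,0,-1,-2],[0,3,-3,1],[0,0,-5,-3],[0,0,0,-5]]

  R1 -= 5·R0 → [0,3,-3,1]
  R2 -= 4·R0 → [0,0,-5,-3]
  R3 -= -3·R0 → [0,12,-22,-7]
  R2 -= 0·R1 → [0,0,-5,-3]
  R3 -= 4·R1 → [0,0,-10,-11]
  R3 -= 2·R2 → [0,0,0,-5]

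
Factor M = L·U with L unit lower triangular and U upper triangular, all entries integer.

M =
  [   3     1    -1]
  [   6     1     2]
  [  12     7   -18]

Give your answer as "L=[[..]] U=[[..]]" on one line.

  r1 -= 2·r0 → [0,-1,4]
  r2 -= 4·r0 → [0,3,-14]
  r2 -= -3·r1 → [0,0,-2]

L=[[1,0,0],[2,1,0],[4,-3,1]] U=[[3,1,-1],[0,-1,4],[0,0,-2]]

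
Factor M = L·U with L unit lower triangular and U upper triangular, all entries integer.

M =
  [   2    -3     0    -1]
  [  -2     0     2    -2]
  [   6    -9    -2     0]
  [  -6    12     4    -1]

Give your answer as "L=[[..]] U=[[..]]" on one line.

L=[[1,0,0,0],[-1,1,0,0],[3,0,1,0],[-3,-1,-3,1]] U=[[2,-3,0,-1],[0,-3,2,-3],[0,0,-2,3],[0,0,0,2]]

  r1 -= -1·r0 → [0,-3,2,-3]
  r2 -= 3·r0 → [0,0,-2,3]
  r3 -= -3·r0 → [0,3,4,-4]
  r2 -= 0·r1 → [0,0,-2,3]
  r3 -= -1·r1 → [0,0,6,-7]
  r3 -= -3·r2 → [0,0,0,2]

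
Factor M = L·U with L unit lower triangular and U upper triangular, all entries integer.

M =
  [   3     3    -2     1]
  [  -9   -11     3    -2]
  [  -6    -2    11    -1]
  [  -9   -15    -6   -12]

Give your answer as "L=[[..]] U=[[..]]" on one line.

L=[[1,0,0,0],[-3,1,0,0],[-2,-2,1,0],[-3,3,-3,1]] U=[[3,3,-2,1],[0,-2,-3,1],[0,0,1,3],[0,0,0,-3]]

  row1 -= -3·row0 → [0,-2,-3,1]
  row2 -= -2·row0 → [0,4,7,1]
  row3 -= -3·row0 → [0,-6,-12,-9]
  row2 -= -2·row1 → [0,0,1,3]
  row3 -= 3·row1 → [0,0,-3,-12]
  row3 -= -3·row2 → [0,0,0,-3]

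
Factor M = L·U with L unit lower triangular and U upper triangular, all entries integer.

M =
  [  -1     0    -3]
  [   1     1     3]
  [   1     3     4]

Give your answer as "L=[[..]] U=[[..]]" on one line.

  R1 -= -1·R0 → [0,1,0]
  R2 -= -1·R0 → [0,3,1]
  R2 -= 3·R1 → [0,0,1]

L=[[1,0,0],[-1,1,0],[-1,3,1]] U=[[-1,0,-3],[0,1,0],[0,0,1]]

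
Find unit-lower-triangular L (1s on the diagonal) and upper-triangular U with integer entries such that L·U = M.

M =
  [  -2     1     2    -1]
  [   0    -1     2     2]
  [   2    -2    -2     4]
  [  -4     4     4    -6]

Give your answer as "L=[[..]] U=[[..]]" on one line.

L=[[1,0,0,0],[0,1,0,0],[-1,1,1,0],[2,-2,-2,1]] U=[[-2,1,2,-1],[0,-1,2,2],[0,0,-2,1],[0,0,0,2]]

  R1 -= 0·R0 → [0,-1,2,2]
  R2 -= -1·R0 → [0,-1,0,3]
  R3 -= 2·R0 → [0,2,0,-4]
  R2 -= 1·R1 → [0,0,-2,1]
  R3 -= -2·R1 → [0,0,4,0]
  R3 -= -2·R2 → [0,0,0,2]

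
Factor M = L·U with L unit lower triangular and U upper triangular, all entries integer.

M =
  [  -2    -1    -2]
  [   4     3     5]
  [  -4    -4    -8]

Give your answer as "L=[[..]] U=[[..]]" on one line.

L=[[1,0,0],[-2,1,0],[2,-2,1]] U=[[-2,-1,-2],[0,1,1],[0,0,-2]]

  row1 -= -2·row0 → [0,1,1]
  row2 -= 2·row0 → [0,-2,-4]
  row2 -= -2·row1 → [0,0,-2]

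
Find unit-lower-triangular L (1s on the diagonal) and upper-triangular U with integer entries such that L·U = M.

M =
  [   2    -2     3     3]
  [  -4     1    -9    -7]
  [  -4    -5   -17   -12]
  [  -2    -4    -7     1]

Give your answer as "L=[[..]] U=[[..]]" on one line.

  R1 -= -2·R0 → [0,-3,-3,-1]
  R2 -= -2·R0 → [0,-9,-11,-6]
  R3 -= -1·R0 → [0,-6,-4,4]
  R2 -= 3·R1 → [0,0,-2,-3]
  R3 -= 2·R1 → [0,0,2,6]
  R3 -= -1·R2 → [0,0,0,3]

L=[[1,0,0,0],[-2,1,0,0],[-2,3,1,0],[-1,2,-1,1]] U=[[2,-2,3,3],[0,-3,-3,-1],[0,0,-2,-3],[0,0,0,3]]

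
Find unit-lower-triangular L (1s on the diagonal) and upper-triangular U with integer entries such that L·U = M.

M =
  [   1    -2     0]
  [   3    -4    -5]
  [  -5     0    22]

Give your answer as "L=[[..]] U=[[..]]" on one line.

  r1 -= 3·r0 → [0,2,-5]
  r2 -= -5·r0 → [0,-10,22]
  r2 -= -5·r1 → [0,0,-3]

L=[[1,0,0],[3,1,0],[-5,-5,1]] U=[[1,-2,0],[0,2,-5],[0,0,-3]]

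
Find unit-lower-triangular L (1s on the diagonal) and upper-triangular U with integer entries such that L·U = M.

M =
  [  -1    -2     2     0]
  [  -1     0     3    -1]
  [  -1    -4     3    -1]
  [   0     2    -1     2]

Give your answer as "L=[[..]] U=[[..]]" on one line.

  R1 -= 1·R0 → [0,2,1,-1]
  R2 -= 1·R0 → [0,-2,1,-1]
  R3 -= 0·R0 → [0,2,-1,2]
  R2 -= -1·R1 → [0,0,2,-2]
  R3 -= 1·R1 → [0,0,-2,3]
  R3 -= -1·R2 → [0,0,0,1]

L=[[1,0,0,0],[1,1,0,0],[1,-1,1,0],[0,1,-1,1]] U=[[-1,-2,2,0],[0,2,1,-1],[0,0,2,-2],[0,0,0,1]]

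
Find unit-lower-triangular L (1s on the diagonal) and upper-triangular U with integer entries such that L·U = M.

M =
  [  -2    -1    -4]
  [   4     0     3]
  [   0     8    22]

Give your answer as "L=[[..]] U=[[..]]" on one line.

L=[[1,0,0],[-2,1,0],[0,-4,1]] U=[[-2,-1,-4],[0,-2,-5],[0,0,2]]

  R1 -= -2·R0 → [0,-2,-5]
  R2 -= 0·R0 → [0,8,22]
  R2 -= -4·R1 → [0,0,2]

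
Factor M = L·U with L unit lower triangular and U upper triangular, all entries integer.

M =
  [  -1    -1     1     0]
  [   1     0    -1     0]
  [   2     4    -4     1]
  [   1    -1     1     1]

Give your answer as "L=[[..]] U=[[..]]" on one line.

  row1 -= -1·row0 → [0,-1,0,0]
  row2 -= -2·row0 → [0,2,-2,1]
  row3 -= -1·row0 → [0,-2,2,1]
  row2 -= -2·row1 → [0,0,-2,1]
  row3 -= 2·row1 → [0,0,2,1]
  row3 -= -1·row2 → [0,0,0,2]

L=[[1,0,0,0],[-1,1,0,0],[-2,-2,1,0],[-1,2,-1,1]] U=[[-1,-1,1,0],[0,-1,0,0],[0,0,-2,1],[0,0,0,2]]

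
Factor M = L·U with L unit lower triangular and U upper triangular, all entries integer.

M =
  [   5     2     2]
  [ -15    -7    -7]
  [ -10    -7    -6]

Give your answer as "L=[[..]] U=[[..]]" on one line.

L=[[1,0,0],[-3,1,0],[-2,3,1]] U=[[5,2,2],[0,-1,-1],[0,0,1]]

  R1 -= -3·R0 → [0,-1,-1]
  R2 -= -2·R0 → [0,-3,-2]
  R2 -= 3·R1 → [0,0,1]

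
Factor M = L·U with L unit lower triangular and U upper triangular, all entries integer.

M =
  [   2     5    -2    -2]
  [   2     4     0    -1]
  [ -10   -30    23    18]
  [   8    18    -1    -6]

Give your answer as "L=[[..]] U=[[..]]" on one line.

L=[[1,0,0,0],[1,1,0,0],[-5,5,1,0],[4,2,1,1]] U=[[2,5,-2,-2],[0,-1,2,1],[0,0,3,3],[0,0,0,-3]]

  row1 -= 1·row0 → [0,-1,2,1]
  row2 -= -5·row0 → [0,-5,13,8]
  row3 -= 4·row0 → [0,-2,7,2]
  row2 -= 5·row1 → [0,0,3,3]
  row3 -= 2·row1 → [0,0,3,0]
  row3 -= 1·row2 → [0,0,0,-3]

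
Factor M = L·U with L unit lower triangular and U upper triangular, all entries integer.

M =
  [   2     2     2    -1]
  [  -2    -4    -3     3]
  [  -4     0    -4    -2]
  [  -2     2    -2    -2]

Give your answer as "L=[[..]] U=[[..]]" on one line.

  R1 -= -1·R0 → [0,-2,-1,2]
  R2 -= -2·R0 → [0,4,0,-4]
  R3 -= -1·R0 → [0,4,0,-3]
  R2 -= -2·R1 → [0,0,-2,0]
  R3 -= -2·R1 → [0,0,-2,1]
  R3 -= 1·R2 → [0,0,0,1]

L=[[1,0,0,0],[-1,1,0,0],[-2,-2,1,0],[-1,-2,1,1]] U=[[2,2,2,-1],[0,-2,-1,2],[0,0,-2,0],[0,0,0,1]]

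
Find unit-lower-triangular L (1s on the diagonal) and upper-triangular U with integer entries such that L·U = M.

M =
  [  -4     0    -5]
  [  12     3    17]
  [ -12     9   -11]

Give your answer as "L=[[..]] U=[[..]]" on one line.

L=[[1,0,0],[-3,1,0],[3,3,1]] U=[[-4,0,-5],[0,3,2],[0,0,-2]]

  row1 -= -3·row0 → [0,3,2]
  row2 -= 3·row0 → [0,9,4]
  row2 -= 3·row1 → [0,0,-2]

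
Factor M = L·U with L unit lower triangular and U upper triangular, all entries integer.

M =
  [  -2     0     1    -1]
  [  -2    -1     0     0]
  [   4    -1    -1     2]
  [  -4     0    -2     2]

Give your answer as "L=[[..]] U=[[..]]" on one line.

L=[[1,0,0,0],[1,1,0,0],[-2,1,1,0],[2,0,-2,1]] U=[[-2,0,1,-1],[0,-1,-1,1],[0,0,2,-1],[0,0,0,2]]

  row1 -= 1·row0 → [0,-1,-1,1]
  row2 -= -2·row0 → [0,-1,1,0]
  row3 -= 2·row0 → [0,0,-4,4]
  row2 -= 1·row1 → [0,0,2,-1]
  row3 -= 0·row1 → [0,0,-4,4]
  row3 -= -2·row2 → [0,0,0,2]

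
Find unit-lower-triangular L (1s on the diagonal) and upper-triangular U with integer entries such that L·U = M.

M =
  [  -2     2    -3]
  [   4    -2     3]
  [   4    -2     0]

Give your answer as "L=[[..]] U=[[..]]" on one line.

  r1 -= -2·r0 → [0,2,-3]
  r2 -= -2·r0 → [0,2,-6]
  r2 -= 1·r1 → [0,0,-3]

L=[[1,0,0],[-2,1,0],[-2,1,1]] U=[[-2,2,-3],[0,2,-3],[0,0,-3]]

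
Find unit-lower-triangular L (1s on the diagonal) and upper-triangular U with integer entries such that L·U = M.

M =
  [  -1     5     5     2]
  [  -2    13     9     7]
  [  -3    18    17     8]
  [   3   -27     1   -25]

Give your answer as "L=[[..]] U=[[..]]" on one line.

  R1 -= 2·R0 → [0,3,-1,3]
  R2 -= 3·R0 → [0,3,2,2]
  R3 -= -3·R0 → [0,-12,16,-19]
  R2 -= 1·R1 → [0,0,3,-1]
  R3 -= -4·R1 → [0,0,12,-7]
  R3 -= 4·R2 → [0,0,0,-3]

L=[[1,0,0,0],[2,1,0,0],[3,1,1,0],[-3,-4,4,1]] U=[[-1,5,5,2],[0,3,-1,3],[0,0,3,-1],[0,0,0,-3]]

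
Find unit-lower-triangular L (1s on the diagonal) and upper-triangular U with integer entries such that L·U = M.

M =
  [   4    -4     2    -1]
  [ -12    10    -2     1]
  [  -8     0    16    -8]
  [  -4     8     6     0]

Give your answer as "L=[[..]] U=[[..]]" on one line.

L=[[1,0,0,0],[-3,1,0,0],[-2,4,1,0],[-1,-2,4,1]] U=[[4,-4,2,-1],[0,-2,4,-2],[0,0,4,-2],[0,0,0,3]]

  row1 -= -3·row0 → [0,-2,4,-2]
  row2 -= -2·row0 → [0,-8,20,-10]
  row3 -= -1·row0 → [0,4,8,-1]
  row2 -= 4·row1 → [0,0,4,-2]
  row3 -= -2·row1 → [0,0,16,-5]
  row3 -= 4·row2 → [0,0,0,3]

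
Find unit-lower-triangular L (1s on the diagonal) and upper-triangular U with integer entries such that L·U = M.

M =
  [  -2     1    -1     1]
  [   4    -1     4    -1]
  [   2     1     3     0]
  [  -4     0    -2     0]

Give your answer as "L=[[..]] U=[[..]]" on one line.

L=[[1,0,0,0],[-2,1,0,0],[-1,2,1,0],[2,-2,-2,1]] U=[[-2,1,-1,1],[0,1,2,1],[0,0,-2,-1],[0,0,0,-2]]

  r1 -= -2·r0 → [0,1,2,1]
  r2 -= -1·r0 → [0,2,2,1]
  r3 -= 2·r0 → [0,-2,0,-2]
  r2 -= 2·r1 → [0,0,-2,-1]
  r3 -= -2·r1 → [0,0,4,0]
  r3 -= -2·r2 → [0,0,0,-2]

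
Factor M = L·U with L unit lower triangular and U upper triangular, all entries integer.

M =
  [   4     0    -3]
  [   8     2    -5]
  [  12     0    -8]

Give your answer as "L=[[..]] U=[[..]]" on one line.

L=[[1,0,0],[2,1,0],[3,0,1]] U=[[4,0,-3],[0,2,1],[0,0,1]]

  R1 -= 2·R0 → [0,2,1]
  R2 -= 3·R0 → [0,0,1]
  R2 -= 0·R1 → [0,0,1]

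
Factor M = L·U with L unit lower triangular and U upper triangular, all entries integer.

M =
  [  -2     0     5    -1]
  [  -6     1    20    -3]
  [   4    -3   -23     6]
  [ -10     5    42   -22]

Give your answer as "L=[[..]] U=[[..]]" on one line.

L=[[1,0,0,0],[3,1,0,0],[-2,-3,1,0],[5,5,-4,1]] U=[[-2,0,5,-1],[0,1,5,0],[0,0,2,4],[0,0,0,-1]]

  r1 -= 3·r0 → [0,1,5,0]
  r2 -= -2·r0 → [0,-3,-13,4]
  r3 -= 5·r0 → [0,5,17,-17]
  r2 -= -3·r1 → [0,0,2,4]
  r3 -= 5·r1 → [0,0,-8,-17]
  r3 -= -4·r2 → [0,0,0,-1]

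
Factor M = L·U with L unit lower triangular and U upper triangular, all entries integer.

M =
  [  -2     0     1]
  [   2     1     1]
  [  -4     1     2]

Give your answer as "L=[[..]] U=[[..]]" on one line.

  R1 -= -1·R0 → [0,1,2]
  R2 -= 2·R0 → [0,1,0]
  R2 -= 1·R1 → [0,0,-2]

L=[[1,0,0],[-1,1,0],[2,1,1]] U=[[-2,0,1],[0,1,2],[0,0,-2]]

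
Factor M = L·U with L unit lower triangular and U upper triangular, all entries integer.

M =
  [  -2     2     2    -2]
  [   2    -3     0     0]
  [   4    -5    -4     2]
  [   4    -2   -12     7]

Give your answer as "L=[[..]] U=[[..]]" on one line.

L=[[1,0,0,0],[-1,1,0,0],[-2,1,1,0],[-2,-2,2,1]] U=[[-2,2,2,-2],[0,-1,2,-2],[0,0,-2,0],[0,0,0,-1]]

  R1 -= -1·R0 → [0,-1,2,-2]
  R2 -= -2·R0 → [0,-1,0,-2]
  R3 -= -2·R0 → [0,2,-8,3]
  R2 -= 1·R1 → [0,0,-2,0]
  R3 -= -2·R1 → [0,0,-4,-1]
  R3 -= 2·R2 → [0,0,0,-1]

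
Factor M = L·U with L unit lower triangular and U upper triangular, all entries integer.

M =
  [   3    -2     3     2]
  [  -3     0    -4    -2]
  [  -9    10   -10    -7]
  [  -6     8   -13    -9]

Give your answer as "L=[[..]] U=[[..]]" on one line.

L=[[1,0,0,0],[-1,1,0,0],[-3,-2,1,0],[-2,-2,3,1]] U=[[3,-2,3,2],[0,-2,-1,0],[0,0,-3,-1],[0,0,0,-2]]

  row1 -= -1·row0 → [0,-2,-1,0]
  row2 -= -3·row0 → [0,4,-1,-1]
  row3 -= -2·row0 → [0,4,-7,-5]
  row2 -= -2·row1 → [0,0,-3,-1]
  row3 -= -2·row1 → [0,0,-9,-5]
  row3 -= 3·row2 → [0,0,0,-2]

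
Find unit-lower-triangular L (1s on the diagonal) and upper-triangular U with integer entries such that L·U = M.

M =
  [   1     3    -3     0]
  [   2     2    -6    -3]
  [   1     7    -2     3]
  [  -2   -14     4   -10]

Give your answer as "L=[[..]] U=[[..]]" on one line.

  R1 -= 2·R0 → [0,-4,0,-3]
  R2 -= 1·R0 → [0,4,1,3]
  R3 -= -2·R0 → [0,-8,-2,-10]
  R2 -= -1·R1 → [0,0,1,0]
  R3 -= 2·R1 → [0,0,-2,-4]
  R3 -= -2·R2 → [0,0,0,-4]

L=[[1,0,0,0],[2,1,0,0],[1,-1,1,0],[-2,2,-2,1]] U=[[1,3,-3,0],[0,-4,0,-3],[0,0,1,0],[0,0,0,-4]]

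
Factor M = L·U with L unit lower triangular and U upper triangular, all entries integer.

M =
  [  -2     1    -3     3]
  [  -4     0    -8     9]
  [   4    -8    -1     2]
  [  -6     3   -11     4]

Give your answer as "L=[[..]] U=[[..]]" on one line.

  R1 -= 2·R0 → [0,-2,-2,3]
  R2 -= -2·R0 → [0,-6,-7,8]
  R3 -= 3·R0 → [0,0,-2,-5]
  R2 -= 3·R1 → [0,0,-1,-1]
  R3 -= 0·R1 → [0,0,-2,-5]
  R3 -= 2·R2 → [0,0,0,-3]

L=[[1,0,0,0],[2,1,0,0],[-2,3,1,0],[3,0,2,1]] U=[[-2,1,-3,3],[0,-2,-2,3],[0,0,-1,-1],[0,0,0,-3]]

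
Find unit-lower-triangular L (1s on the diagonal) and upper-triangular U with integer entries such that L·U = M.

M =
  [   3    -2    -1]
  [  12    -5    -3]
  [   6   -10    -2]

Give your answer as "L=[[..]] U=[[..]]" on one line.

L=[[1,0,0],[4,1,0],[2,-2,1]] U=[[3,-2,-1],[0,3,1],[0,0,2]]

  r1 -= 4·r0 → [0,3,1]
  r2 -= 2·r0 → [0,-6,0]
  r2 -= -2·r1 → [0,0,2]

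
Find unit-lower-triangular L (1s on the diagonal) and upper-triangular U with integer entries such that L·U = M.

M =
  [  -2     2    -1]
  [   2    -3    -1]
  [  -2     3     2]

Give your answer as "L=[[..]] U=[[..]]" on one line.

  row1 -= -1·row0 → [0,-1,-2]
  row2 -= 1·row0 → [0,1,3]
  row2 -= -1·row1 → [0,0,1]

L=[[1,0,0],[-1,1,0],[1,-1,1]] U=[[-2,2,-1],[0,-1,-2],[0,0,1]]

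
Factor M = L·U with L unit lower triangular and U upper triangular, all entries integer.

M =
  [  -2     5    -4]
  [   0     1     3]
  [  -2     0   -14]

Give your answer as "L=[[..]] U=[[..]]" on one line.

L=[[1,0,0],[0,1,0],[1,-5,1]] U=[[-2,5,-4],[0,1,3],[0,0,5]]

  R1 -= 0·R0 → [0,1,3]
  R2 -= 1·R0 → [0,-5,-10]
  R2 -= -5·R1 → [0,0,5]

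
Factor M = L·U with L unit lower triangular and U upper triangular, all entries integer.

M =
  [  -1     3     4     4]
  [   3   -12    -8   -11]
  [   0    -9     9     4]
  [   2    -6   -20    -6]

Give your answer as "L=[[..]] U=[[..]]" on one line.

  r1 -= -3·r0 → [0,-3,4,1]
  r2 -= 0·r0 → [0,-9,9,4]
  r3 -= -2·r0 → [0,0,-12,2]
  r2 -= 3·r1 → [0,0,-3,1]
  r3 -= 0·r1 → [0,0,-12,2]
  r3 -= 4·r2 → [0,0,0,-2]

L=[[1,0,0,0],[-3,1,0,0],[0,3,1,0],[-2,0,4,1]] U=[[-1,3,4,4],[0,-3,4,1],[0,0,-3,1],[0,0,0,-2]]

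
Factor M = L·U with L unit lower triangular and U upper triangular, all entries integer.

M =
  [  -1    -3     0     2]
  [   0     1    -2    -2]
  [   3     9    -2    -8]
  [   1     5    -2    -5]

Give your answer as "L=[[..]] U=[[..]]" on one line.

L=[[1,0,0,0],[0,1,0,0],[-3,0,1,0],[-1,2,-1,1]] U=[[-1,-3,0,2],[0,1,-2,-2],[0,0,-2,-2],[0,0,0,-1]]

  R1 -= 0·R0 → [0,1,-2,-2]
  R2 -= -3·R0 → [0,0,-2,-2]
  R3 -= -1·R0 → [0,2,-2,-3]
  R2 -= 0·R1 → [0,0,-2,-2]
  R3 -= 2·R1 → [0,0,2,1]
  R3 -= -1·R2 → [0,0,0,-1]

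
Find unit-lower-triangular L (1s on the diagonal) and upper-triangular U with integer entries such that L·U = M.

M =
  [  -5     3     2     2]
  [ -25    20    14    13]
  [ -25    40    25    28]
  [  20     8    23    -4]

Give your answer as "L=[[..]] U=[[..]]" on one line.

  r1 -= 5·r0 → [0,5,4,3]
  r2 -= 5·r0 → [0,25,15,18]
  r3 -= -4·r0 → [0,20,31,4]
  r2 -= 5·r1 → [0,0,-5,3]
  r3 -= 4·r1 → [0,0,15,-8]
  r3 -= -3·r2 → [0,0,0,1]

L=[[1,0,0,0],[5,1,0,0],[5,5,1,0],[-4,4,-3,1]] U=[[-5,3,2,2],[0,5,4,3],[0,0,-5,3],[0,0,0,1]]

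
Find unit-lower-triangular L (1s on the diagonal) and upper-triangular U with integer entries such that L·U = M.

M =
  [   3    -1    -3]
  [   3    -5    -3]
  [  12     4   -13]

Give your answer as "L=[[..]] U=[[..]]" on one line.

L=[[1,0,0],[1,1,0],[4,-2,1]] U=[[3,-1,-3],[0,-4,0],[0,0,-1]]

  R1 -= 1·R0 → [0,-4,0]
  R2 -= 4·R0 → [0,8,-1]
  R2 -= -2·R1 → [0,0,-1]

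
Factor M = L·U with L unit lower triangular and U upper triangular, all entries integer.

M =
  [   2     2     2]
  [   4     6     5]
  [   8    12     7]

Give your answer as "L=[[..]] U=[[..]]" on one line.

  row1 -= 2·row0 → [0,2,1]
  row2 -= 4·row0 → [0,4,-1]
  row2 -= 2·row1 → [0,0,-3]

L=[[1,0,0],[2,1,0],[4,2,1]] U=[[2,2,2],[0,2,1],[0,0,-3]]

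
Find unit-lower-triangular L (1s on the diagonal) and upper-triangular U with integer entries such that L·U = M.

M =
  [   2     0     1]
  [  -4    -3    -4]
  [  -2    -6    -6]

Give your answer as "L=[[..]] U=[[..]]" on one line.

  R1 -= -2·R0 → [0,-3,-2]
  R2 -= -1·R0 → [0,-6,-5]
  R2 -= 2·R1 → [0,0,-1]

L=[[1,0,0],[-2,1,0],[-1,2,1]] U=[[2,0,1],[0,-3,-2],[0,0,-1]]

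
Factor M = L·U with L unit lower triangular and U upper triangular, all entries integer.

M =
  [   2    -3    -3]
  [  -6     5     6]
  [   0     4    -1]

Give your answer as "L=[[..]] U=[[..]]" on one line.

  R1 -= -3·R0 → [0,-4,-3]
  R2 -= 0·R0 → [0,4,-1]
  R2 -= -1·R1 → [0,0,-4]

L=[[1,0,0],[-3,1,0],[0,-1,1]] U=[[2,-3,-3],[0,-4,-3],[0,0,-4]]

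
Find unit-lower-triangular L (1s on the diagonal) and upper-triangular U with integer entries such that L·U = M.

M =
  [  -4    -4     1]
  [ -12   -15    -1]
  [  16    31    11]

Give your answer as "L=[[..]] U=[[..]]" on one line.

L=[[1,0,0],[3,1,0],[-4,-5,1]] U=[[-4,-4,1],[0,-3,-4],[0,0,-5]]

  R1 -= 3·R0 → [0,-3,-4]
  R2 -= -4·R0 → [0,15,15]
  R2 -= -5·R1 → [0,0,-5]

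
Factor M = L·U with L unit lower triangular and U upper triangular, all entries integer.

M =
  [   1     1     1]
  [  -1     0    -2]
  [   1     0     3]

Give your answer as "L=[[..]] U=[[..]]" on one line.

L=[[1,0,0],[-1,1,0],[1,-1,1]] U=[[1,1,1],[0,1,-1],[0,0,1]]

  row1 -= -1·row0 → [0,1,-1]
  row2 -= 1·row0 → [0,-1,2]
  row2 -= -1·row1 → [0,0,1]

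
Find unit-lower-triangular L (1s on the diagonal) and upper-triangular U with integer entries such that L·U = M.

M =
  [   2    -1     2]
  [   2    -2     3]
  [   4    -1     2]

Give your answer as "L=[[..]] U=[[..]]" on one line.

  r1 -= 1·r0 → [0,-1,1]
  r2 -= 2·r0 → [0,1,-2]
  r2 -= -1·r1 → [0,0,-1]

L=[[1,0,0],[1,1,0],[2,-1,1]] U=[[2,-1,2],[0,-1,1],[0,0,-1]]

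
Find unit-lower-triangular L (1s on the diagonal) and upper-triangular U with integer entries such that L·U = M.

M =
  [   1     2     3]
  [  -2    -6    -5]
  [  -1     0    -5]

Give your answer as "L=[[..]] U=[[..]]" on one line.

L=[[1,0,0],[-2,1,0],[-1,-1,1]] U=[[1,2,3],[0,-2,1],[0,0,-1]]

  row1 -= -2·row0 → [0,-2,1]
  row2 -= -1·row0 → [0,2,-2]
  row2 -= -1·row1 → [0,0,-1]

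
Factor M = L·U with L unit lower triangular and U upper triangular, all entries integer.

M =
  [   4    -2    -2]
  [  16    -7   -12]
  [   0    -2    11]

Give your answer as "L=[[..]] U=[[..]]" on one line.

L=[[1,0,0],[4,1,0],[0,-2,1]] U=[[4,-2,-2],[0,1,-4],[0,0,3]]

  R1 -= 4·R0 → [0,1,-4]
  R2 -= 0·R0 → [0,-2,11]
  R2 -= -2·R1 → [0,0,3]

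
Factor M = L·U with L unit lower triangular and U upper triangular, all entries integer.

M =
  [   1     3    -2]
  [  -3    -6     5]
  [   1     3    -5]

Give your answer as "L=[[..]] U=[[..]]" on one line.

  row1 -= -3·row0 → [0,3,-1]
  row2 -= 1·row0 → [0,0,-3]
  row2 -= 0·row1 → [0,0,-3]

L=[[1,0,0],[-3,1,0],[1,0,1]] U=[[1,3,-2],[0,3,-1],[0,0,-3]]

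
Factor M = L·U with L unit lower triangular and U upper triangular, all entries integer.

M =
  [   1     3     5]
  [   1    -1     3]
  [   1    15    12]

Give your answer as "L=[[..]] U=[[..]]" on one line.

  row1 -= 1·row0 → [0,-4,-2]
  row2 -= 1·row0 → [0,12,7]
  row2 -= -3·row1 → [0,0,1]

L=[[1,0,0],[1,1,0],[1,-3,1]] U=[[1,3,5],[0,-4,-2],[0,0,1]]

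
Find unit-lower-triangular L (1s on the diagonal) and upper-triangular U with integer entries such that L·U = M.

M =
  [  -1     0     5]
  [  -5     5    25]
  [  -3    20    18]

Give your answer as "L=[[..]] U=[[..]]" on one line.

  r1 -= 5·r0 → [0,5,0]
  r2 -= 3·r0 → [0,20,3]
  r2 -= 4·r1 → [0,0,3]

L=[[1,0,0],[5,1,0],[3,4,1]] U=[[-1,0,5],[0,5,0],[0,0,3]]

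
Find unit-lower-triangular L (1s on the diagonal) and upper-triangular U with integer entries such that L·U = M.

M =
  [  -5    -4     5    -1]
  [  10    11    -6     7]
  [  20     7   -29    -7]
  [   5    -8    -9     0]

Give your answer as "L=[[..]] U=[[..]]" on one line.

L=[[1,0,0,0],[-2,1,0,0],[-4,-3,1,0],[-1,-4,4,1]] U=[[-5,-4,5,-1],[0,3,4,5],[0,0,3,4],[0,0,0,3]]

  row1 -= -2·row0 → [0,3,4,5]
  row2 -= -4·row0 → [0,-9,-9,-11]
  row3 -= -1·row0 → [0,-12,-4,-1]
  row2 -= -3·row1 → [0,0,3,4]
  row3 -= -4·row1 → [0,0,12,19]
  row3 -= 4·row2 → [0,0,0,3]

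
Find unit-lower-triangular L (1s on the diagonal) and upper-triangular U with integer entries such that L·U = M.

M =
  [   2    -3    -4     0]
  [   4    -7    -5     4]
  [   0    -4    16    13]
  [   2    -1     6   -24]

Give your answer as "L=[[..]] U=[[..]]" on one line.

  row1 -= 2·row0 → [0,-1,3,4]
  row2 -= 0·row0 → [0,-4,16,13]
  row3 -= 1·row0 → [0,2,10,-24]
  row2 -= 4·row1 → [0,0,4,-3]
  row3 -= -2·row1 → [0,0,16,-16]
  row3 -= 4·row2 → [0,0,0,-4]

L=[[1,0,0,0],[2,1,0,0],[0,4,1,0],[1,-2,4,1]] U=[[2,-3,-4,0],[0,-1,3,4],[0,0,4,-3],[0,0,0,-4]]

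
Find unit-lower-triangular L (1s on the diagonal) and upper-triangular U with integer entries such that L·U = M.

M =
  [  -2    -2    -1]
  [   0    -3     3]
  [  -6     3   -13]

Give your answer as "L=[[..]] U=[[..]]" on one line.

  row1 -= 0·row0 → [0,-3,3]
  row2 -= 3·row0 → [0,9,-10]
  row2 -= -3·row1 → [0,0,-1]

L=[[1,0,0],[0,1,0],[3,-3,1]] U=[[-2,-2,-1],[0,-3,3],[0,0,-1]]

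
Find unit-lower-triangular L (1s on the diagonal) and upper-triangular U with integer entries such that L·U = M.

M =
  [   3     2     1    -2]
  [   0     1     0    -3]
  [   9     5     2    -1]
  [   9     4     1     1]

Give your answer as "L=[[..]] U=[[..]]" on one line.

L=[[1,0,0,0],[0,1,0,0],[3,-1,1,0],[3,-2,2,1]] U=[[3,2,1,-2],[0,1,0,-3],[0,0,-1,2],[0,0,0,-3]]

  r1 -= 0·r0 → [0,1,0,-3]
  r2 -= 3·r0 → [0,-1,-1,5]
  r3 -= 3·r0 → [0,-2,-2,7]
  r2 -= -1·r1 → [0,0,-1,2]
  r3 -= -2·r1 → [0,0,-2,1]
  r3 -= 2·r2 → [0,0,0,-3]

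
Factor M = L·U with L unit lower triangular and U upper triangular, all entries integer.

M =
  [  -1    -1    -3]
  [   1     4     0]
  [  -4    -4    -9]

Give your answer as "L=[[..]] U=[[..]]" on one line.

  row1 -= -1·row0 → [0,3,-3]
  row2 -= 4·row0 → [0,0,3]
  row2 -= 0·row1 → [0,0,3]

L=[[1,0,0],[-1,1,0],[4,0,1]] U=[[-1,-1,-3],[0,3,-3],[0,0,3]]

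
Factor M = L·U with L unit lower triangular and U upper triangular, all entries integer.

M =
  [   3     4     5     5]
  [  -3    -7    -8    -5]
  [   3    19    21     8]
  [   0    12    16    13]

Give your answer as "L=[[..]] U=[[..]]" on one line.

  r1 -= -1·r0 → [0,-3,-3,0]
  r2 -= 1·r0 → [0,15,16,3]
  r3 -= 0·r0 → [0,12,16,13]
  r2 -= -5·r1 → [0,0,1,3]
  r3 -= -4·r1 → [0,0,4,13]
  r3 -= 4·r2 → [0,0,0,1]

L=[[1,0,0,0],[-1,1,0,0],[1,-5,1,0],[0,-4,4,1]] U=[[3,4,5,5],[0,-3,-3,0],[0,0,1,3],[0,0,0,1]]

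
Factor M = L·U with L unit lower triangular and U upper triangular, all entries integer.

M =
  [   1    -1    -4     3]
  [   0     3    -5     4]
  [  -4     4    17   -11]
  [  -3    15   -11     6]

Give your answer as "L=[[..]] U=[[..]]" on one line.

L=[[1,0,0,0],[0,1,0,0],[-4,0,1,0],[-3,4,-3,1]] U=[[1,-1,-4,3],[0,3,-5,4],[0,0,1,1],[0,0,0,2]]

  row1 -= 0·row0 → [0,3,-5,4]
  row2 -= -4·row0 → [0,0,1,1]
  row3 -= -3·row0 → [0,12,-23,15]
  row2 -= 0·row1 → [0,0,1,1]
  row3 -= 4·row1 → [0,0,-3,-1]
  row3 -= -3·row2 → [0,0,0,2]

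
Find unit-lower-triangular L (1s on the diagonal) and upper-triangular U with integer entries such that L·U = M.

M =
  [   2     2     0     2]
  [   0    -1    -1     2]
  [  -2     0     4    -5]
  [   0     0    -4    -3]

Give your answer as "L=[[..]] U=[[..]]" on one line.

  row1 -= 0·row0 → [0,-1,-1,2]
  row2 -= -1·row0 → [0,2,4,-3]
  row3 -= 0·row0 → [0,0,-4,-3]
  row2 -= -2·row1 → [0,0,2,1]
  row3 -= 0·row1 → [0,0,-4,-3]
  row3 -= -2·row2 → [0,0,0,-1]

L=[[1,0,0,0],[0,1,0,0],[-1,-2,1,0],[0,0,-2,1]] U=[[2,2,0,2],[0,-1,-1,2],[0,0,2,1],[0,0,0,-1]]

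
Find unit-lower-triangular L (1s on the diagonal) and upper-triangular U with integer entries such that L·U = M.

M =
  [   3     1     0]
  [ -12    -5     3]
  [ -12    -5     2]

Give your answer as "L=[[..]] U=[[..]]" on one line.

  r1 -= -4·r0 → [0,-1,3]
  r2 -= -4·r0 → [0,-1,2]
  r2 -= 1·r1 → [0,0,-1]

L=[[1,0,0],[-4,1,0],[-4,1,1]] U=[[3,1,0],[0,-1,3],[0,0,-1]]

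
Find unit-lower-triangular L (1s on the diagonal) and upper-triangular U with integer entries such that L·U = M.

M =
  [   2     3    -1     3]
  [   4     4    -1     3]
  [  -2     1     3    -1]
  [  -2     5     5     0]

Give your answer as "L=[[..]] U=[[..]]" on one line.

  R1 -= 2·R0 → [0,-2,1,-3]
  R2 -= -1·R0 → [0,4,2,2]
  R3 -= -1·R0 → [0,8,4,3]
  R2 -= -2·R1 → [0,0,4,-4]
  R3 -= -4·R1 → [0,0,8,-9]
  R3 -= 2·R2 → [0,0,0,-1]

L=[[1,0,0,0],[2,1,0,0],[-1,-2,1,0],[-1,-4,2,1]] U=[[2,3,-1,3],[0,-2,1,-3],[0,0,4,-4],[0,0,0,-1]]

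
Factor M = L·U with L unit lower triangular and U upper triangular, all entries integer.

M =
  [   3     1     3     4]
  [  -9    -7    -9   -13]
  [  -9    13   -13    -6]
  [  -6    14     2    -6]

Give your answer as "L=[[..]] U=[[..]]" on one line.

L=[[1,0,0,0],[-3,1,0,0],[-3,-4,1,0],[-2,-4,-2,1]] U=[[3,1,3,4],[0,-4,0,-1],[0,0,-4,2],[0,0,0,2]]

  r1 -= -3·r0 → [0,-4,0,-1]
  r2 -= -3·r0 → [0,16,-4,6]
  r3 -= -2·r0 → [0,16,8,2]
  r2 -= -4·r1 → [0,0,-4,2]
  r3 -= -4·r1 → [0,0,8,-2]
  r3 -= -2·r2 → [0,0,0,2]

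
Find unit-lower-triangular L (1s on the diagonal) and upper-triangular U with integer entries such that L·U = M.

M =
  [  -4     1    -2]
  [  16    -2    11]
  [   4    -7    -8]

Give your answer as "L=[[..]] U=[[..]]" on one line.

  r1 -= -4·r0 → [0,2,3]
  r2 -= -1·r0 → [0,-6,-10]
  r2 -= -3·r1 → [0,0,-1]

L=[[1,0,0],[-4,1,0],[-1,-3,1]] U=[[-4,1,-2],[0,2,3],[0,0,-1]]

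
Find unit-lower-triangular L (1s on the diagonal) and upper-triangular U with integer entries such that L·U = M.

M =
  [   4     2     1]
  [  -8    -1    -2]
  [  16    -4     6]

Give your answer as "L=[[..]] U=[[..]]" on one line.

L=[[1,0,0],[-2,1,0],[4,-4,1]] U=[[4,2,1],[0,3,0],[0,0,2]]

  R1 -= -2·R0 → [0,3,0]
  R2 -= 4·R0 → [0,-12,2]
  R2 -= -4·R1 → [0,0,2]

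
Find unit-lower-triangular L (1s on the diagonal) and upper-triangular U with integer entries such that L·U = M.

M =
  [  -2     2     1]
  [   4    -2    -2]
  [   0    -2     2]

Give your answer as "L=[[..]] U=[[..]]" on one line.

  R1 -= -2·R0 → [0,2,0]
  R2 -= 0·R0 → [0,-2,2]
  R2 -= -1·R1 → [0,0,2]

L=[[1,0,0],[-2,1,0],[0,-1,1]] U=[[-2,2,1],[0,2,0],[0,0,2]]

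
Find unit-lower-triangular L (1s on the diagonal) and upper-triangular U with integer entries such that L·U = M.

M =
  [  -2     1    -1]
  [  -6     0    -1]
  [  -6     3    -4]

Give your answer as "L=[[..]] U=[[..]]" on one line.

  r1 -= 3·r0 → [0,-3,2]
  r2 -= 3·r0 → [0,0,-1]
  r2 -= 0·r1 → [0,0,-1]

L=[[1,0,0],[3,1,0],[3,0,1]] U=[[-2,1,-1],[0,-3,2],[0,0,-1]]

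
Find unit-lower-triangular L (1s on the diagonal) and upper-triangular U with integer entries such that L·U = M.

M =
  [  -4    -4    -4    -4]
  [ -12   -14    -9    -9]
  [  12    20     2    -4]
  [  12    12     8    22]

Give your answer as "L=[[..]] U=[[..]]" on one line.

L=[[1,0,0,0],[3,1,0,0],[-3,-4,1,0],[-3,0,-2,1]] U=[[-4,-4,-4,-4],[0,-2,3,3],[0,0,2,-4],[0,0,0,2]]

  row1 -= 3·row0 → [0,-2,3,3]
  row2 -= -3·row0 → [0,8,-10,-16]
  row3 -= -3·row0 → [0,0,-4,10]
  row2 -= -4·row1 → [0,0,2,-4]
  row3 -= 0·row1 → [0,0,-4,10]
  row3 -= -2·row2 → [0,0,0,2]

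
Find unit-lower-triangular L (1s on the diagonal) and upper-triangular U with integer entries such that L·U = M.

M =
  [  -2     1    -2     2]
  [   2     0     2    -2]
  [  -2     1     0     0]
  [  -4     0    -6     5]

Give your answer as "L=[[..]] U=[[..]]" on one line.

L=[[1,0,0,0],[-1,1,0,0],[1,0,1,0],[2,-2,-1,1]] U=[[-2,1,-2,2],[0,1,0,0],[0,0,2,-2],[0,0,0,-1]]

  R1 -= -1·R0 → [0,1,0,0]
  R2 -= 1·R0 → [0,0,2,-2]
  R3 -= 2·R0 → [0,-2,-2,1]
  R2 -= 0·R1 → [0,0,2,-2]
  R3 -= -2·R1 → [0,0,-2,1]
  R3 -= -1·R2 → [0,0,0,-1]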